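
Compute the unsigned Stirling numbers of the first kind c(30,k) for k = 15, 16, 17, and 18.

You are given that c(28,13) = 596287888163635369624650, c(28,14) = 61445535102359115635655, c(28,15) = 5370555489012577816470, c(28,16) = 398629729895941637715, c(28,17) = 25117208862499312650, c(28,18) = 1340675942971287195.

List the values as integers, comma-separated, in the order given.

8459574446076318147830625, 691254538651580660999025, 48487623689430693038025, 2918939500751087661105

i=29: T(29,14)=596287888163635369624650+28·61445535102359115635655=2316762871029690607422990 | T(29,15)=61445535102359115635655+28·5370555489012577816470=211821088794711294496815 | T(29,16)=5370555489012577816470+28·398629729895941637715=16532187926098943672490 | T(29,17)=398629729895941637715+28·25117208862499312650=1101911578045922391915 | T(29,18)=25117208862499312650+28·1340675942971287195=62656135265695354110
i=30: T(30,15)=2316762871029690607422990+29·211821088794711294496815=8459574446076318147830625 | T(30,16)=211821088794711294496815+29·16532187926098943672490=691254538651580660999025 | T(30,17)=16532187926098943672490+29·1101911578045922391915=48487623689430693038025 | T(30,18)=1101911578045922391915+29·62656135265695354110=2918939500751087661105
Read c(30,15) = 8459574446076318147830625, c(30,16) = 691254538651580660999025, c(30,17) = 48487623689430693038025, c(30,18) = 2918939500751087661105.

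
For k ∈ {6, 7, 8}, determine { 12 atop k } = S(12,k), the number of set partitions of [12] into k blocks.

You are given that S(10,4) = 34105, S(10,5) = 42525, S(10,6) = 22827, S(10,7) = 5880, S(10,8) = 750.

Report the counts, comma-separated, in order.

1323652, 627396, 159027

row 11: T[11][5]=5·42525+34105=246730  T[11][6]=6·22827+42525=179487  T[11][7]=7·5880+22827=63987  T[11][8]=8·750+5880=11880
row 12: T[12][6]=6·179487+246730=1323652  T[12][7]=7·63987+179487=627396  T[12][8]=8·11880+63987=159027
Read S(12,6) = 1323652, S(12,7) = 627396, S(12,8) = 159027.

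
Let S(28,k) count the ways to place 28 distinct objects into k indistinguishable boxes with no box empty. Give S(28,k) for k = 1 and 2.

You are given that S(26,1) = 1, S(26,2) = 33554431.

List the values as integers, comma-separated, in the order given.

row 27: T[27][1]=1·1+0=1  T[27][2]=2·33554431+1=67108863
row 28: T[28][1]=1·1+0=1  T[28][2]=2·67108863+1=134217727
Read S(28,1) = 1, S(28,2) = 134217727.

1, 134217727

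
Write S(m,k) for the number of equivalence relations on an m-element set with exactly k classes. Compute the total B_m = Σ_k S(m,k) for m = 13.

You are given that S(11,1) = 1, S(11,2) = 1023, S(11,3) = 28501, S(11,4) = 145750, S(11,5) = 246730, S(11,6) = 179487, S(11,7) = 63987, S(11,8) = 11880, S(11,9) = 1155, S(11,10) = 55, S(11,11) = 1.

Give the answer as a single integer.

27644437

@12  (12,1):1·1+0→1, (12,2):1023·2+1→2047, (12,3):28501·3+1023→86526, (12,4):145750·4+28501→611501, (12,5):246730·5+145750→1379400, (12,6):179487·6+246730→1323652, (12,7):63987·7+179487→627396, (12,8):11880·8+63987→159027, (12,9):1155·9+11880→22275, (12,10):55·10+1155→1705, (12,11):1·11+55→66, (12,12):0·12+1→1
@13  (13,1):1·1+0→1, (13,2):2047·2+1→4095, (13,3):86526·3+2047→261625, (13,4):611501·4+86526→2532530, (13,5):1379400·5+611501→7508501, (13,6):1323652·6+1379400→9321312, (13,7):627396·7+1323652→5715424, (13,8):159027·8+627396→1899612, (13,9):22275·9+159027→359502, (13,10):1705·10+22275→39325, (13,11):66·11+1705→2431, (13,12):1·12+66→78, (13,13):0·13+1→1
B_13 = ΣS(13,k) = 1+4095+261625+2532530+7508501+9321312+5715424+1899612+359502+39325+2431+78+1 = 27644437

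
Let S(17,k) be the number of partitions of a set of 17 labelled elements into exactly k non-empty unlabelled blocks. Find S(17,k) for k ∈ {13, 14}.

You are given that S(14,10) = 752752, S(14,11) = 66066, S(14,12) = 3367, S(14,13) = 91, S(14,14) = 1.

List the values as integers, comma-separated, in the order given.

4910178, 249900

i=15: T(15,11)=752752+11·66066=1479478 | T(15,12)=66066+12·3367=106470 | T(15,13)=3367+13·91=4550 | T(15,14)=91+14·1=105
i=16: T(16,12)=1479478+12·106470=2757118 | T(16,13)=106470+13·4550=165620 | T(16,14)=4550+14·105=6020
i=17: T(17,13)=2757118+13·165620=4910178 | T(17,14)=165620+14·6020=249900
Read S(17,13) = 4910178, S(17,14) = 249900.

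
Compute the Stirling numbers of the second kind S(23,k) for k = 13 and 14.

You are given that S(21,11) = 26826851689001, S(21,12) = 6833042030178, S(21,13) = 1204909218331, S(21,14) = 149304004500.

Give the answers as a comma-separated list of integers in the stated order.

401282560341390, 68629175807115

[22] T[22,12]:12*6833042030178+26826851689001=108823356051137 · T[22,13]:13*1204909218331+6833042030178=22496861868481 · T[22,14]:14*149304004500+1204909218331=3295165281331
[23] T[23,13]:13*22496861868481+108823356051137=401282560341390 · T[23,14]:14*3295165281331+22496861868481=68629175807115
Read S(23,13) = 401282560341390, S(23,14) = 68629175807115.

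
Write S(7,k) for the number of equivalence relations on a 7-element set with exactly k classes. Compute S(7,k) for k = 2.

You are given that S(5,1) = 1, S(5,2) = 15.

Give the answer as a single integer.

63

[6] T[6,1]:1*1+0=1 · T[6,2]:2*15+1=31
[7] T[7,2]:2*31+1=63
Read S(7,2) = 63.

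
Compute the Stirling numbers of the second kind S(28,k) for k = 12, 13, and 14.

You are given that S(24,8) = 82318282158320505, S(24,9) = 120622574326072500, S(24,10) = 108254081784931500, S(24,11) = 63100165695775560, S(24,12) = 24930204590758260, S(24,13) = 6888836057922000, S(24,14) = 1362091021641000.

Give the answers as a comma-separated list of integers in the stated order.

985397416171213883565, 451512851236272407400, 148782988064375309400

row 25: T[25][9]=9·120622574326072500+82318282158320505=1167921451092973005  T[25][10]=10·108254081784931500+120622574326072500=1203163392175387500  T[25][11]=11·63100165695775560+108254081784931500=802355904438462660  T[25][12]=12·24930204590758260+63100165695775560=362262620784874680  T[25][13]=13·6888836057922000+24930204590758260=114485073343744260  T[25][14]=14·1362091021641000+6888836057922000=25958110360896000
row 26: T[26][10]=10·1203163392175387500+1167921451092973005=13199555372846848005  T[26][11]=11·802355904438462660+1203163392175387500=10029078340998476760  T[26][12]=12·362262620784874680+802355904438462660=5149507353856958820  T[26][13]=13·114485073343744260+362262620784874680=1850568574253550060  T[26][14]=14·25958110360896000+114485073343744260=477898618396288260
row 27: T[27][11]=11·10029078340998476760+13199555372846848005=123519417123830092365  T[27][12]=12·5149507353856958820+10029078340998476760=71823166587281982600  T[27][13]=13·1850568574253550060+5149507353856958820=29206898819153109600  T[27][14]=14·477898618396288260+1850568574253550060=8541149231801585700
row 28: T[28][12]=12·71823166587281982600+123519417123830092365=985397416171213883565  T[28][13]=13·29206898819153109600+71823166587281982600=451512851236272407400  T[28][14]=14·8541149231801585700+29206898819153109600=148782988064375309400
Read S(28,12) = 985397416171213883565, S(28,13) = 451512851236272407400, S(28,14) = 148782988064375309400.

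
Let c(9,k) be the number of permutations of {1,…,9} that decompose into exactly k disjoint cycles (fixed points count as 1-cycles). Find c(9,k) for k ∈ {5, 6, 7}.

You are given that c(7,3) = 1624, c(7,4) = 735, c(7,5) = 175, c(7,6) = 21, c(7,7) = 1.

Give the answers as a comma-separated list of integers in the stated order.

i=8: T(8,4)=1624+7·735=6769 | T(8,5)=735+7·175=1960 | T(8,6)=175+7·21=322 | T(8,7)=21+7·1=28
i=9: T(9,5)=6769+8·1960=22449 | T(9,6)=1960+8·322=4536 | T(9,7)=322+8·28=546
Read c(9,5) = 22449, c(9,6) = 4536, c(9,7) = 546.

22449, 4536, 546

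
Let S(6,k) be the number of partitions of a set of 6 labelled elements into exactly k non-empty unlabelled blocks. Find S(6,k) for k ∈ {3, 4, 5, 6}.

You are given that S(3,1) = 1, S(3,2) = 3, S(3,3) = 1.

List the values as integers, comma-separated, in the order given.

90, 65, 15, 1

r4: T_4,1=1×1+0=1; T_4,2=2×3+1=7; T_4,3=3×1+3=6; T_4,4=4×0+1=1
r5: T_5,2=2×7+1=15; T_5,3=3×6+7=25; T_5,4=4×1+6=10; T_5,5=5×0+1=1
r6: T_6,3=3×25+15=90; T_6,4=4×10+25=65; T_6,5=5×1+10=15; T_6,6=6×0+1=1
Read S(6,3) = 90, S(6,4) = 65, S(6,5) = 15, S(6,6) = 1.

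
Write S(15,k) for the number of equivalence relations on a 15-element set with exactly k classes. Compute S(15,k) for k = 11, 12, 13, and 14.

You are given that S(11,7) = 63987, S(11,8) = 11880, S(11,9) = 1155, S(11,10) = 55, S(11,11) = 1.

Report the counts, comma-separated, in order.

1479478, 106470, 4550, 105

row 12: T[12][8]=8·11880+63987=159027  T[12][9]=9·1155+11880=22275  T[12][10]=10·55+1155=1705  T[12][11]=11·1+55=66  T[12][12]=12·0+1=1
row 13: T[13][9]=9·22275+159027=359502  T[13][10]=10·1705+22275=39325  T[13][11]=11·66+1705=2431  T[13][12]=12·1+66=78  T[13][13]=13·0+1=1
row 14: T[14][10]=10·39325+359502=752752  T[14][11]=11·2431+39325=66066  T[14][12]=12·78+2431=3367  T[14][13]=13·1+78=91  T[14][14]=14·0+1=1
row 15: T[15][11]=11·66066+752752=1479478  T[15][12]=12·3367+66066=106470  T[15][13]=13·91+3367=4550  T[15][14]=14·1+91=105
Read S(15,11) = 1479478, S(15,12) = 106470, S(15,13) = 4550, S(15,14) = 105.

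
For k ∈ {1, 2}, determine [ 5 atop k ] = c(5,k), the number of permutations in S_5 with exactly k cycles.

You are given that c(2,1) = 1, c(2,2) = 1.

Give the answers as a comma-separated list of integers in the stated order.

24, 50

@3  (3,1):1·2+0→2, (3,2):1·2+1→3
@4  (4,1):2·3+0→6, (4,2):3·3+2→11
@5  (5,1):6·4+0→24, (5,2):11·4+6→50
Read c(5,1) = 24, c(5,2) = 50.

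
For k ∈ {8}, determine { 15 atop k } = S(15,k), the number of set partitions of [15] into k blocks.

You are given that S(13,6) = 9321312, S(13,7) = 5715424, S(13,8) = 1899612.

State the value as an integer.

@14  (14,7):5715424·7+9321312→49329280, (14,8):1899612·8+5715424→20912320
@15  (15,8):20912320·8+49329280→216627840
Read S(15,8) = 216627840.

216627840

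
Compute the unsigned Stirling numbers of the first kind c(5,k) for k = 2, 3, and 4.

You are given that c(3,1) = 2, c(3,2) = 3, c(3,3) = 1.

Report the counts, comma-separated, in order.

[4] T[4,1]:3*2+0=6 · T[4,2]:3*3+2=11 · T[4,3]:3*1+3=6 · T[4,4]:3*0+1=1
[5] T[5,2]:4*11+6=50 · T[5,3]:4*6+11=35 · T[5,4]:4*1+6=10
Read c(5,2) = 50, c(5,3) = 35, c(5,4) = 10.

50, 35, 10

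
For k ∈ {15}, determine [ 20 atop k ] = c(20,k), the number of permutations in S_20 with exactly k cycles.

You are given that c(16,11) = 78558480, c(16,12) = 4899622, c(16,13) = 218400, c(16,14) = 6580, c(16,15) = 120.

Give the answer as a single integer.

973941900

[17] T[17,12]:16*4899622+78558480=156952432 · T[17,13]:16*218400+4899622=8394022 · T[17,14]:16*6580+218400=323680 · T[17,15]:16*120+6580=8500
[18] T[18,13]:17*8394022+156952432=299650806 · T[18,14]:17*323680+8394022=13896582 · T[18,15]:17*8500+323680=468180
[19] T[19,14]:18*13896582+299650806=549789282 · T[19,15]:18*468180+13896582=22323822
[20] T[20,15]:19*22323822+549789282=973941900
Read c(20,15) = 973941900.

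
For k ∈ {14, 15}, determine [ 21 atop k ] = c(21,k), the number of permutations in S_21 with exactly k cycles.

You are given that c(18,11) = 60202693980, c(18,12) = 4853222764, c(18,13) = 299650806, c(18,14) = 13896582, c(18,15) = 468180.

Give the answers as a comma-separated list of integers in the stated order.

@19  (19,12):4853222764·18+60202693980→147560703732, (19,13):299650806·18+4853222764→10246937272, (19,14):13896582·18+299650806→549789282, (19,15):468180·18+13896582→22323822
@20  (20,13):10246937272·19+147560703732→342252511900, (20,14):549789282·19+10246937272→20692933630, (20,15):22323822·19+549789282→973941900
@21  (21,14):20692933630·20+342252511900→756111184500, (21,15):973941900·20+20692933630→40171771630
Read c(21,14) = 756111184500, c(21,15) = 40171771630.

756111184500, 40171771630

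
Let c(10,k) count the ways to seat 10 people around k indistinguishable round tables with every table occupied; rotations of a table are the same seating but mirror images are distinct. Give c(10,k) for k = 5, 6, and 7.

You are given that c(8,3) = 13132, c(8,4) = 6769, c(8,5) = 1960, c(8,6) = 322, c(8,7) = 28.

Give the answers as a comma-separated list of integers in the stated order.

[9] T[9,4]:8*6769+13132=67284 · T[9,5]:8*1960+6769=22449 · T[9,6]:8*322+1960=4536 · T[9,7]:8*28+322=546
[10] T[10,5]:9*22449+67284=269325 · T[10,6]:9*4536+22449=63273 · T[10,7]:9*546+4536=9450
Read c(10,5) = 269325, c(10,6) = 63273, c(10,7) = 9450.

269325, 63273, 9450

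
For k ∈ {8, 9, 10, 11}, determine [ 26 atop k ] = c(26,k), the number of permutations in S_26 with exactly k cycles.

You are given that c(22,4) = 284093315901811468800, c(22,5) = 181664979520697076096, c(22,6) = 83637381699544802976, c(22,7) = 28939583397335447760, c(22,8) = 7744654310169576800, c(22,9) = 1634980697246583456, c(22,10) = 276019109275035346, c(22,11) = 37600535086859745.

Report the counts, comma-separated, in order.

4144457803247115877036800, 1001369304512841374110000, 196928100451110820242880, 31882014375298512782500

[23] T[23,5]:22*181664979520697076096+284093315901811468800=4280722865357147142912 · T[23,6]:22*83637381699544802976+181664979520697076096=2021687376910682741568 · T[23,7]:22*28939583397335447760+83637381699544802976=720308216440924653696 · T[23,8]:22*7744654310169576800+28939583397335447760=199321978221066137360 · T[23,9]:22*1634980697246583456+7744654310169576800=43714229649594412832 · T[23,10]:22*276019109275035346+1634980697246583456=7707401101297361068 · T[23,11]:22*37600535086859745+276019109275035346=1103230881185949736
[24] T[24,6]:23*2021687376910682741568+4280722865357147142912=50779532534302850198976 · T[24,7]:23*720308216440924653696+2021687376910682741568=18588776355051949776576 · T[24,8]:23*199321978221066137360+720308216440924653696=5304713715525445812976 · T[24,9]:23*43714229649594412832+199321978221066137360=1204749260161737632496 · T[24,10]:23*7707401101297361068+43714229649594412832=220984454979433717396 · T[24,11]:23*1103230881185949736+7707401101297361068=33081711368574204996
[25] T[25,7]:24*18588776355051949776576+50779532534302850198976=496910165055549644836800 · T[25,8]:24*5304713715525445812976+18588776355051949776576=145901905527662649288000 · T[25,9]:24*1204749260161737632496+5304713715525445812976=34218695959407148992880 · T[25,10]:24*220984454979433717396+1204749260161737632496=6508376179668146850000 · T[25,11]:24*33081711368574204996+220984454979433717396=1014945527825214637300
[26] T[26,8]:25*145901905527662649288000+496910165055549644836800=4144457803247115877036800 · T[26,9]:25*34218695959407148992880+145901905527662649288000=1001369304512841374110000 · T[26,10]:25*6508376179668146850000+34218695959407148992880=196928100451110820242880 · T[26,11]:25*1014945527825214637300+6508376179668146850000=31882014375298512782500
Read c(26,8) = 4144457803247115877036800, c(26,9) = 1001369304512841374110000, c(26,10) = 196928100451110820242880, c(26,11) = 31882014375298512782500.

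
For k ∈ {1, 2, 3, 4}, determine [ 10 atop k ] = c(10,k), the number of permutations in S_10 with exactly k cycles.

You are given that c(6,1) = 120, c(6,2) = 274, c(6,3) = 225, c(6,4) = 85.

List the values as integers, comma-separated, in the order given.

row 7: T[7][1]=6·120+0=720  T[7][2]=6·274+120=1764  T[7][3]=6·225+274=1624  T[7][4]=6·85+225=735
row 8: T[8][1]=7·720+0=5040  T[8][2]=7·1764+720=13068  T[8][3]=7·1624+1764=13132  T[8][4]=7·735+1624=6769
row 9: T[9][1]=8·5040+0=40320  T[9][2]=8·13068+5040=109584  T[9][3]=8·13132+13068=118124  T[9][4]=8·6769+13132=67284
row 10: T[10][1]=9·40320+0=362880  T[10][2]=9·109584+40320=1026576  T[10][3]=9·118124+109584=1172700  T[10][4]=9·67284+118124=723680
Read c(10,1) = 362880, c(10,2) = 1026576, c(10,3) = 1172700, c(10,4) = 723680.

362880, 1026576, 1172700, 723680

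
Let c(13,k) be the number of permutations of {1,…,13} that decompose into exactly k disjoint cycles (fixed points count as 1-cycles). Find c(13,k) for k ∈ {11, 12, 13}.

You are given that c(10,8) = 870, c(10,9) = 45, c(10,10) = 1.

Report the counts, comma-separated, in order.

@11  (11,9):45·10+870→1320, (11,10):1·10+45→55, (11,11):0·10+1→1
@12  (12,10):55·11+1320→1925, (12,11):1·11+55→66, (12,12):0·11+1→1
@13  (13,11):66·12+1925→2717, (13,12):1·12+66→78, (13,13):0·12+1→1
Read c(13,11) = 2717, c(13,12) = 78, c(13,13) = 1.

2717, 78, 1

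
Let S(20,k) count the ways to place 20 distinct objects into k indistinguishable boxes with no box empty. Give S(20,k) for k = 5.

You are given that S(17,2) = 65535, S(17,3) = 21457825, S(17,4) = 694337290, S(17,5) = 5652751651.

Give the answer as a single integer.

749206090500

r18: T_18,3=3×21457825+65535=64439010; T_18,4=4×694337290+21457825=2798806985; T_18,5=5×5652751651+694337290=28958095545
r19: T_19,4=4×2798806985+64439010=11259666950; T_19,5=5×28958095545+2798806985=147589284710
r20: T_20,5=5×147589284710+11259666950=749206090500
Read S(20,5) = 749206090500.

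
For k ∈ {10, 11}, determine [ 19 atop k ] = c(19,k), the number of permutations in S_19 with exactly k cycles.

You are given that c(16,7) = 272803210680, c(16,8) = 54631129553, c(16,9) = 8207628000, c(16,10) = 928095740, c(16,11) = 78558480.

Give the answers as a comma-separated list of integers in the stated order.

14710753408923, 1661573386473

row 17: T[17][8]=16·54631129553+272803210680=1146901283528  T[17][9]=16·8207628000+54631129553=185953177553  T[17][10]=16·928095740+8207628000=23057159840  T[17][11]=16·78558480+928095740=2185031420
row 18: T[18][9]=17·185953177553+1146901283528=4308105301929  T[18][10]=17·23057159840+185953177553=577924894833  T[18][11]=17·2185031420+23057159840=60202693980
row 19: T[19][10]=18·577924894833+4308105301929=14710753408923  T[19][11]=18·60202693980+577924894833=1661573386473
Read c(19,10) = 14710753408923, c(19,11) = 1661573386473.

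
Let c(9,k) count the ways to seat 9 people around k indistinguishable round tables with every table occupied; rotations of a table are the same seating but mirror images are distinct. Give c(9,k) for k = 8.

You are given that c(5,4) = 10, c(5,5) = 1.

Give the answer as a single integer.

@6  (6,5):1·5+10→15, (6,6):0·5+1→1
@7  (7,6):1·6+15→21, (7,7):0·6+1→1
@8  (8,7):1·7+21→28, (8,8):0·7+1→1
@9  (9,8):1·8+28→36
Read c(9,8) = 36.

36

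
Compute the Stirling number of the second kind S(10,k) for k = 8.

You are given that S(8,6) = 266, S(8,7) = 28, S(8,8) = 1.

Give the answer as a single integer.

r9: T_9,7=7×28+266=462; T_9,8=8×1+28=36
r10: T_10,8=8×36+462=750
Read S(10,8) = 750.

750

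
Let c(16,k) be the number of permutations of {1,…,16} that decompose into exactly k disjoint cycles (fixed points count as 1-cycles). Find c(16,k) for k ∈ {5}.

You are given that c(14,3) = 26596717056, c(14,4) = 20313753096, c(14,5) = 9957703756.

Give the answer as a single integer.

2706813345600

row 15: T[15][4]=14·20313753096+26596717056=310989260400  T[15][5]=14·9957703756+20313753096=159721605680
row 16: T[16][5]=15·159721605680+310989260400=2706813345600
Read c(16,5) = 2706813345600.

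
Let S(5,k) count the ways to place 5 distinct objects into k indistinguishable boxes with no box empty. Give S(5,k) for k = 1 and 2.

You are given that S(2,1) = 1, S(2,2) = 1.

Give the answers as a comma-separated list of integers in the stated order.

1, 15

@3  (3,1):1·1+0→1, (3,2):1·2+1→3
@4  (4,1):1·1+0→1, (4,2):3·2+1→7
@5  (5,1):1·1+0→1, (5,2):7·2+1→15
Read S(5,1) = 1, S(5,2) = 15.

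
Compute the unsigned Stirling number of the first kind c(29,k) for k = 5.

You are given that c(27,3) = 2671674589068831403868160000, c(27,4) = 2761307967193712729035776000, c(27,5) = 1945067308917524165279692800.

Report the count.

1625014498326371300452283596800

i=28: T(28,4)=2671674589068831403868160000+27·2761307967193712729035776000=77226989703299075087834112000 | T(28,5)=2761307967193712729035776000+27·1945067308917524165279692800=55278125307966865191587481600
i=29: T(29,5)=77226989703299075087834112000+28·55278125307966865191587481600=1625014498326371300452283596800
Read c(29,5) = 1625014498326371300452283596800.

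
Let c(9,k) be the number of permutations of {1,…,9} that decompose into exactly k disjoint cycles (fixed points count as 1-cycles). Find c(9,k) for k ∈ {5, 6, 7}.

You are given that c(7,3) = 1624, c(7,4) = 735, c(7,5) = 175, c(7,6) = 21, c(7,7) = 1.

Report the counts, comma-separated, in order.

22449, 4536, 546

row 8: T[8][4]=7·735+1624=6769  T[8][5]=7·175+735=1960  T[8][6]=7·21+175=322  T[8][7]=7·1+21=28
row 9: T[9][5]=8·1960+6769=22449  T[9][6]=8·322+1960=4536  T[9][7]=8·28+322=546
Read c(9,5) = 22449, c(9,6) = 4536, c(9,7) = 546.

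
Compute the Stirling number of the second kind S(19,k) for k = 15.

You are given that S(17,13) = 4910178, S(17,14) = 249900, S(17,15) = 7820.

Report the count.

13916778

[18] T[18,14]:14*249900+4910178=8408778 · T[18,15]:15*7820+249900=367200
[19] T[19,15]:15*367200+8408778=13916778
Read S(19,15) = 13916778.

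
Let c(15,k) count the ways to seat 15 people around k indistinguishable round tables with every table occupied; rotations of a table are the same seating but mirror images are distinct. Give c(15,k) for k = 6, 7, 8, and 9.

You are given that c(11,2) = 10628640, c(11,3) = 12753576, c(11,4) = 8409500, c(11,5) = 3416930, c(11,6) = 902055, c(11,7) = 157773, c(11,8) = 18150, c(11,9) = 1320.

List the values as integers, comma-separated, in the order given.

56663366760, 14409322928, 2681453775, 368411615

[12] T[12,3]:11*12753576+10628640=150917976 · T[12,4]:11*8409500+12753576=105258076 · T[12,5]:11*3416930+8409500=45995730 · T[12,6]:11*902055+3416930=13339535 · T[12,7]:11*157773+902055=2637558 · T[12,8]:11*18150+157773=357423 · T[12,9]:11*1320+18150=32670
[13] T[13,4]:12*105258076+150917976=1414014888 · T[13,5]:12*45995730+105258076=657206836 · T[13,6]:12*13339535+45995730=206070150 · T[13,7]:12*2637558+13339535=44990231 · T[13,8]:12*357423+2637558=6926634 · T[13,9]:12*32670+357423=749463
[14] T[14,5]:13*657206836+1414014888=9957703756 · T[14,6]:13*206070150+657206836=3336118786 · T[14,7]:13*44990231+206070150=790943153 · T[14,8]:13*6926634+44990231=135036473 · T[14,9]:13*749463+6926634=16669653
[15] T[15,6]:14*3336118786+9957703756=56663366760 · T[15,7]:14*790943153+3336118786=14409322928 · T[15,8]:14*135036473+790943153=2681453775 · T[15,9]:14*16669653+135036473=368411615
Read c(15,6) = 56663366760, c(15,7) = 14409322928, c(15,8) = 2681453775, c(15,9) = 368411615.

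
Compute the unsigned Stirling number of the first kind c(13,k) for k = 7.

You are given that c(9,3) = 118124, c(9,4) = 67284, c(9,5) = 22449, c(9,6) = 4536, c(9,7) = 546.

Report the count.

44990231

[10] T[10,4]:9*67284+118124=723680 · T[10,5]:9*22449+67284=269325 · T[10,6]:9*4536+22449=63273 · T[10,7]:9*546+4536=9450
[11] T[11,5]:10*269325+723680=3416930 · T[11,6]:10*63273+269325=902055 · T[11,7]:10*9450+63273=157773
[12] T[12,6]:11*902055+3416930=13339535 · T[12,7]:11*157773+902055=2637558
[13] T[13,7]:12*2637558+13339535=44990231
Read c(13,7) = 44990231.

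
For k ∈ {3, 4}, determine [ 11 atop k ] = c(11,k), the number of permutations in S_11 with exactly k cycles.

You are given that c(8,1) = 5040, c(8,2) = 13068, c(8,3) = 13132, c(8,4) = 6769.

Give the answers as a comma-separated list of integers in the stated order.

r9: T_9,1=8×5040+0=40320; T_9,2=8×13068+5040=109584; T_9,3=8×13132+13068=118124; T_9,4=8×6769+13132=67284
r10: T_10,2=9×109584+40320=1026576; T_10,3=9×118124+109584=1172700; T_10,4=9×67284+118124=723680
r11: T_11,3=10×1172700+1026576=12753576; T_11,4=10×723680+1172700=8409500
Read c(11,3) = 12753576, c(11,4) = 8409500.

12753576, 8409500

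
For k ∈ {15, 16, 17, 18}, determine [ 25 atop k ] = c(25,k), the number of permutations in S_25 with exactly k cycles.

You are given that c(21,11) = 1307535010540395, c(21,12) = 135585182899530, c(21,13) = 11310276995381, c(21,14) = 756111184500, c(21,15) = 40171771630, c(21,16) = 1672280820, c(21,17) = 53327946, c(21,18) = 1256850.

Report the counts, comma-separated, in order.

i=22: T(22,12)=1307535010540395+21·135585182899530=4154823851430525 | T(22,13)=135585182899530+21·11310276995381=373100999802531 | T(22,14)=11310276995381+21·756111184500=27188611869881 | T(22,15)=756111184500+21·40171771630=1599718388730 | T(22,16)=40171771630+21·1672280820=75289668850 | T(22,17)=1672280820+21·53327946=2792167686 | T(22,18)=53327946+21·1256850=79721796
i=23: T(23,13)=4154823851430525+22·373100999802531=12363045847086207 | T(23,14)=373100999802531+22·27188611869881=971250460939913 | T(23,15)=27188611869881+22·1599718388730=62382416421941 | T(23,16)=1599718388730+22·75289668850=3256091103430 | T(23,17)=75289668850+22·2792167686=136717357942 | T(23,18)=2792167686+22·79721796=4546047198
i=24: T(24,14)=12363045847086207+23·971250460939913=34701806448704206 | T(24,15)=971250460939913+23·62382416421941=2406046038644556 | T(24,16)=62382416421941+23·3256091103430=137272511800831 | T(24,17)=3256091103430+23·136717357942=6400590336096 | T(24,18)=136717357942+23·4546047198=241276443496
i=25: T(25,15)=34701806448704206+24·2406046038644556=92446911376173550 | T(25,16)=2406046038644556+24·137272511800831=5700586321864500 | T(25,17)=137272511800831+24·6400590336096=290886679867135 | T(25,18)=6400590336096+24·241276443496=12191224980000
Read c(25,15) = 92446911376173550, c(25,16) = 5700586321864500, c(25,17) = 290886679867135, c(25,18) = 12191224980000.

92446911376173550, 5700586321864500, 290886679867135, 12191224980000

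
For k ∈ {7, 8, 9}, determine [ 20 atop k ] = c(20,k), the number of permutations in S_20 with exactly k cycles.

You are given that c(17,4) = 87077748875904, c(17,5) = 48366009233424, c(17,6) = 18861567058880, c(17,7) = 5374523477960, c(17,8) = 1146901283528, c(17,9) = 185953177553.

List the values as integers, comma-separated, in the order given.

52260903362512720, 12953636989943896, 2503858755467550

i=18: T(18,5)=87077748875904+17·48366009233424=909299905844112 | T(18,6)=48366009233424+17·18861567058880=369012649234384 | T(18,7)=18861567058880+17·5374523477960=110228466184200 | T(18,8)=5374523477960+17·1146901283528=24871845297936 | T(18,9)=1146901283528+17·185953177553=4308105301929
i=19: T(19,6)=909299905844112+18·369012649234384=7551527592063024 | T(19,7)=369012649234384+18·110228466184200=2353125040549984 | T(19,8)=110228466184200+18·24871845297936=557921681547048 | T(19,9)=24871845297936+18·4308105301929=102417740732658
i=20: T(20,7)=7551527592063024+19·2353125040549984=52260903362512720 | T(20,8)=2353125040549984+19·557921681547048=12953636989943896 | T(20,9)=557921681547048+19·102417740732658=2503858755467550
Read c(20,7) = 52260903362512720, c(20,8) = 12953636989943896, c(20,9) = 2503858755467550.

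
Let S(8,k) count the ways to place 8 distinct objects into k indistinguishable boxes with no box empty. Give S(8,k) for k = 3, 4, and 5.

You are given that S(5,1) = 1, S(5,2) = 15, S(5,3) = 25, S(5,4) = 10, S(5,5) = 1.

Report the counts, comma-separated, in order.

966, 1701, 1050

i=6: T(6,1)=0+1·1=1 | T(6,2)=1+2·15=31 | T(6,3)=15+3·25=90 | T(6,4)=25+4·10=65 | T(6,5)=10+5·1=15
i=7: T(7,2)=1+2·31=63 | T(7,3)=31+3·90=301 | T(7,4)=90+4·65=350 | T(7,5)=65+5·15=140
i=8: T(8,3)=63+3·301=966 | T(8,4)=301+4·350=1701 | T(8,5)=350+5·140=1050
Read S(8,3) = 966, S(8,4) = 1701, S(8,5) = 1050.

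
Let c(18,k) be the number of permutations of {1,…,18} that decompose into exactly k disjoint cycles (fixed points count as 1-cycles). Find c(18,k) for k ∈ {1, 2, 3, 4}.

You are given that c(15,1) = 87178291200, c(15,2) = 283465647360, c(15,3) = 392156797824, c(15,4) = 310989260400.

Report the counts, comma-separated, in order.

i=16: T(16,1)=0+15·87178291200=1307674368000 | T(16,2)=87178291200+15·283465647360=4339163001600 | T(16,3)=283465647360+15·392156797824=6165817614720 | T(16,4)=392156797824+15·310989260400=5056995703824
i=17: T(17,1)=0+16·1307674368000=20922789888000 | T(17,2)=1307674368000+16·4339163001600=70734282393600 | T(17,3)=4339163001600+16·6165817614720=102992244837120 | T(17,4)=6165817614720+16·5056995703824=87077748875904
i=18: T(18,1)=0+17·20922789888000=355687428096000 | T(18,2)=20922789888000+17·70734282393600=1223405590579200 | T(18,3)=70734282393600+17·102992244837120=1821602444624640 | T(18,4)=102992244837120+17·87077748875904=1583313975727488
Read c(18,1) = 355687428096000, c(18,2) = 1223405590579200, c(18,3) = 1821602444624640, c(18,4) = 1583313975727488.

355687428096000, 1223405590579200, 1821602444624640, 1583313975727488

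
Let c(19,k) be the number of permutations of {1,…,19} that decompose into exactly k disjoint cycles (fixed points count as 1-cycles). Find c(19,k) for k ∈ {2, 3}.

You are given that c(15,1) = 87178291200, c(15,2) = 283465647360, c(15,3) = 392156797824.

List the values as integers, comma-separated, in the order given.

22376988058521600, 34012249593822720

row 16: T[16][1]=15·87178291200+0=1307674368000  T[16][2]=15·283465647360+87178291200=4339163001600  T[16][3]=15·392156797824+283465647360=6165817614720
row 17: T[17][1]=16·1307674368000+0=20922789888000  T[17][2]=16·4339163001600+1307674368000=70734282393600  T[17][3]=16·6165817614720+4339163001600=102992244837120
row 18: T[18][1]=17·20922789888000+0=355687428096000  T[18][2]=17·70734282393600+20922789888000=1223405590579200  T[18][3]=17·102992244837120+70734282393600=1821602444624640
row 19: T[19][2]=18·1223405590579200+355687428096000=22376988058521600  T[19][3]=18·1821602444624640+1223405590579200=34012249593822720
Read c(19,2) = 22376988058521600, c(19,3) = 34012249593822720.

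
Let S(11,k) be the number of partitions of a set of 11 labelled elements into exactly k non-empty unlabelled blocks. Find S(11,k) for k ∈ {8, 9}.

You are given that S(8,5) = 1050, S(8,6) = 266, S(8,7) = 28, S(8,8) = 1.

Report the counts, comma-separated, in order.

11880, 1155

[9] T[9,6]:6*266+1050=2646 · T[9,7]:7*28+266=462 · T[9,8]:8*1+28=36 · T[9,9]:9*0+1=1
[10] T[10,7]:7*462+2646=5880 · T[10,8]:8*36+462=750 · T[10,9]:9*1+36=45
[11] T[11,8]:8*750+5880=11880 · T[11,9]:9*45+750=1155
Read S(11,8) = 11880, S(11,9) = 1155.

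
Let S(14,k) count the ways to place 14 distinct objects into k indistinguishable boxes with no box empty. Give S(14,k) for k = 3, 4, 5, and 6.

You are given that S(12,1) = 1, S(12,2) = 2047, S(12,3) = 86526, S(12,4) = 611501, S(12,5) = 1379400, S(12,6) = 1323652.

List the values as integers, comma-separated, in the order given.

row 13: T[13][2]=2·2047+1=4095  T[13][3]=3·86526+2047=261625  T[13][4]=4·611501+86526=2532530  T[13][5]=5·1379400+611501=7508501  T[13][6]=6·1323652+1379400=9321312
row 14: T[14][3]=3·261625+4095=788970  T[14][4]=4·2532530+261625=10391745  T[14][5]=5·7508501+2532530=40075035  T[14][6]=6·9321312+7508501=63436373
Read S(14,3) = 788970, S(14,4) = 10391745, S(14,5) = 40075035, S(14,6) = 63436373.

788970, 10391745, 40075035, 63436373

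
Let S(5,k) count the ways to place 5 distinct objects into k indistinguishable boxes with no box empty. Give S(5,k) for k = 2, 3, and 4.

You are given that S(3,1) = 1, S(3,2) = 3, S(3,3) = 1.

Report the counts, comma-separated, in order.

r4: T_4,1=1×1+0=1; T_4,2=2×3+1=7; T_4,3=3×1+3=6; T_4,4=4×0+1=1
r5: T_5,2=2×7+1=15; T_5,3=3×6+7=25; T_5,4=4×1+6=10
Read S(5,2) = 15, S(5,3) = 25, S(5,4) = 10.

15, 25, 10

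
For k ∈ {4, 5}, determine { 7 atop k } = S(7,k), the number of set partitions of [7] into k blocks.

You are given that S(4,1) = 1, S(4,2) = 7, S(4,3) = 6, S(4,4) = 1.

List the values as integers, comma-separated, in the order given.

350, 140

[5] T[5,2]:2*7+1=15 · T[5,3]:3*6+7=25 · T[5,4]:4*1+6=10 · T[5,5]:5*0+1=1
[6] T[6,3]:3*25+15=90 · T[6,4]:4*10+25=65 · T[6,5]:5*1+10=15
[7] T[7,4]:4*65+90=350 · T[7,5]:5*15+65=140
Read S(7,4) = 350, S(7,5) = 140.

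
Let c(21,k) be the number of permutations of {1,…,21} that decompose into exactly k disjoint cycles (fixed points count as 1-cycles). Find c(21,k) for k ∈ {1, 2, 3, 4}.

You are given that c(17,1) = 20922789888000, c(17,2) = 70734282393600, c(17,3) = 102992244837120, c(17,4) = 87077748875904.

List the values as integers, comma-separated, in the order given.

[18] T[18,1]:17*20922789888000+0=355687428096000 · T[18,2]:17*70734282393600+20922789888000=1223405590579200 · T[18,3]:17*102992244837120+70734282393600=1821602444624640 · T[18,4]:17*87077748875904+102992244837120=1583313975727488
[19] T[19,1]:18*355687428096000+0=6402373705728000 · T[19,2]:18*1223405590579200+355687428096000=22376988058521600 · T[19,3]:18*1821602444624640+1223405590579200=34012249593822720 · T[19,4]:18*1583313975727488+1821602444624640=30321254007719424
[20] T[20,1]:19*6402373705728000+0=121645100408832000 · T[20,2]:19*22376988058521600+6402373705728000=431565146817638400 · T[20,3]:19*34012249593822720+22376988058521600=668609730341153280 · T[20,4]:19*30321254007719424+34012249593822720=610116075740491776
[21] T[21,1]:20*121645100408832000+0=2432902008176640000 · T[21,2]:20*431565146817638400+121645100408832000=8752948036761600000 · T[21,3]:20*668609730341153280+431565146817638400=13803759753640704000 · T[21,4]:20*610116075740491776+668609730341153280=12870931245150988800
Read c(21,1) = 2432902008176640000, c(21,2) = 8752948036761600000, c(21,3) = 13803759753640704000, c(21,4) = 12870931245150988800.

2432902008176640000, 8752948036761600000, 13803759753640704000, 12870931245150988800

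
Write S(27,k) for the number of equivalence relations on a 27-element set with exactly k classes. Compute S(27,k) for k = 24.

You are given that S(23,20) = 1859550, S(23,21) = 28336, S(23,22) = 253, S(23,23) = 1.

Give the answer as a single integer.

5265000

row 24: T[24][21]=21·28336+1859550=2454606  T[24][22]=22·253+28336=33902  T[24][23]=23·1+253=276  T[24][24]=24·0+1=1
row 25: T[25][22]=22·33902+2454606=3200450  T[25][23]=23·276+33902=40250  T[25][24]=24·1+276=300
row 26: T[26][23]=23·40250+3200450=4126200  T[26][24]=24·300+40250=47450
row 27: T[27][24]=24·47450+4126200=5265000
Read S(27,24) = 5265000.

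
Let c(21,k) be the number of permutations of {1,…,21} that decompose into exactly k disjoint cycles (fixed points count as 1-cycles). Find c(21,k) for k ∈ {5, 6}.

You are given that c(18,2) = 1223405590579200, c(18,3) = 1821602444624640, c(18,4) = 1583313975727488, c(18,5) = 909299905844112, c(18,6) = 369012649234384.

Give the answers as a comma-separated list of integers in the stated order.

i=19: T(19,3)=1223405590579200+18·1821602444624640=34012249593822720 | T(19,4)=1821602444624640+18·1583313975727488=30321254007719424 | T(19,5)=1583313975727488+18·909299905844112=17950712280921504 | T(19,6)=909299905844112+18·369012649234384=7551527592063024
i=20: T(20,4)=34012249593822720+19·30321254007719424=610116075740491776 | T(20,5)=30321254007719424+19·17950712280921504=371384787345228000 | T(20,6)=17950712280921504+19·7551527592063024=161429736530118960
i=21: T(21,5)=610116075740491776+20·371384787345228000=8037811822645051776 | T(21,6)=371384787345228000+20·161429736530118960=3599979517947607200
Read c(21,5) = 8037811822645051776, c(21,6) = 3599979517947607200.

8037811822645051776, 3599979517947607200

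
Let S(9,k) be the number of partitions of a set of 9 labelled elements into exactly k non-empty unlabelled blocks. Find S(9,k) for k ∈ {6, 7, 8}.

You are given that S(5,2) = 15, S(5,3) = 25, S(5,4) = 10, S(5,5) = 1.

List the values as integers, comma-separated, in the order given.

2646, 462, 36

@6  (6,3):25·3+15→90, (6,4):10·4+25→65, (6,5):1·5+10→15, (6,6):0·6+1→1
@7  (7,4):65·4+90→350, (7,5):15·5+65→140, (7,6):1·6+15→21, (7,7):0·7+1→1
@8  (8,5):140·5+350→1050, (8,6):21·6+140→266, (8,7):1·7+21→28, (8,8):0·8+1→1
@9  (9,6):266·6+1050→2646, (9,7):28·7+266→462, (9,8):1·8+28→36
Read S(9,6) = 2646, S(9,7) = 462, S(9,8) = 36.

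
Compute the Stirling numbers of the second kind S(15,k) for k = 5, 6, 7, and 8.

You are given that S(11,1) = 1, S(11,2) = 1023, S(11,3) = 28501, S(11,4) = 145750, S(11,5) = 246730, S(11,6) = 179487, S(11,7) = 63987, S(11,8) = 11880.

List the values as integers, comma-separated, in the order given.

210766920, 420693273, 408741333, 216627840

i=12: T(12,2)=1+2·1023=2047 | T(12,3)=1023+3·28501=86526 | T(12,4)=28501+4·145750=611501 | T(12,5)=145750+5·246730=1379400 | T(12,6)=246730+6·179487=1323652 | T(12,7)=179487+7·63987=627396 | T(12,8)=63987+8·11880=159027
i=13: T(13,3)=2047+3·86526=261625 | T(13,4)=86526+4·611501=2532530 | T(13,5)=611501+5·1379400=7508501 | T(13,6)=1379400+6·1323652=9321312 | T(13,7)=1323652+7·627396=5715424 | T(13,8)=627396+8·159027=1899612
i=14: T(14,4)=261625+4·2532530=10391745 | T(14,5)=2532530+5·7508501=40075035 | T(14,6)=7508501+6·9321312=63436373 | T(14,7)=9321312+7·5715424=49329280 | T(14,8)=5715424+8·1899612=20912320
i=15: T(15,5)=10391745+5·40075035=210766920 | T(15,6)=40075035+6·63436373=420693273 | T(15,7)=63436373+7·49329280=408741333 | T(15,8)=49329280+8·20912320=216627840
Read S(15,5) = 210766920, S(15,6) = 420693273, S(15,7) = 408741333, S(15,8) = 216627840.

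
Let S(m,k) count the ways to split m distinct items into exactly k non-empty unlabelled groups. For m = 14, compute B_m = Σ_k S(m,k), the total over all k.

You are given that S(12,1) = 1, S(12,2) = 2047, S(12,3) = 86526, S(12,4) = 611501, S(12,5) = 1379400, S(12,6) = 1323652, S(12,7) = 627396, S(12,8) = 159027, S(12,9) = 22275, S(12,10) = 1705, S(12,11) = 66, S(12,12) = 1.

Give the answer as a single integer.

row 13: T[13][1]=1·1+0=1  T[13][2]=2·2047+1=4095  T[13][3]=3·86526+2047=261625  T[13][4]=4·611501+86526=2532530  T[13][5]=5·1379400+611501=7508501  T[13][6]=6·1323652+1379400=9321312  T[13][7]=7·627396+1323652=5715424  T[13][8]=8·159027+627396=1899612  T[13][9]=9·22275+159027=359502  T[13][10]=10·1705+22275=39325  T[13][11]=11·66+1705=2431  T[13][12]=12·1+66=78  T[13][13]=13·0+1=1
row 14: T[14][1]=1·1+0=1  T[14][2]=2·4095+1=8191  T[14][3]=3·261625+4095=788970  T[14][4]=4·2532530+261625=10391745  T[14][5]=5·7508501+2532530=40075035  T[14][6]=6·9321312+7508501=63436373  T[14][7]=7·5715424+9321312=49329280  T[14][8]=8·1899612+5715424=20912320  T[14][9]=9·359502+1899612=5135130  T[14][10]=10·39325+359502=752752  T[14][11]=11·2431+39325=66066  T[14][12]=12·78+2431=3367  T[14][13]=13·1+78=91  T[14][14]=14·0+1=1
B_14 = ΣS(14,k) = 1+8191+788970+10391745+40075035+63436373+49329280+20912320+5135130+752752+66066+3367+91+1 = 190899322

190899322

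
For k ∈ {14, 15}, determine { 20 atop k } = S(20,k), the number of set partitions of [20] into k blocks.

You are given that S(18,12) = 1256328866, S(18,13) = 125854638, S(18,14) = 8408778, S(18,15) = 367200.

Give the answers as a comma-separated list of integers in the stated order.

i=19: T(19,13)=1256328866+13·125854638=2892439160 | T(19,14)=125854638+14·8408778=243577530 | T(19,15)=8408778+15·367200=13916778
i=20: T(20,14)=2892439160+14·243577530=6302524580 | T(20,15)=243577530+15·13916778=452329200
Read S(20,14) = 6302524580, S(20,15) = 452329200.

6302524580, 452329200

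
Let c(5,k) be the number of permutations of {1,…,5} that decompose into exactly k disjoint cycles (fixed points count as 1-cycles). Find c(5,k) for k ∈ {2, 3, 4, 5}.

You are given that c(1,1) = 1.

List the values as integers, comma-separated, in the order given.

50, 35, 10, 1

i=2: T(2,1)=0+1·1=1 | T(2,2)=1+1·0=1
i=3: T(3,1)=0+2·1=2 | T(3,2)=1+2·1=3 | T(3,3)=1+2·0=1
i=4: T(4,1)=0+3·2=6 | T(4,2)=2+3·3=11 | T(4,3)=3+3·1=6 | T(4,4)=1+3·0=1
i=5: T(5,2)=6+4·11=50 | T(5,3)=11+4·6=35 | T(5,4)=6+4·1=10 | T(5,5)=1+4·0=1
Read c(5,2) = 50, c(5,3) = 35, c(5,4) = 10, c(5,5) = 1.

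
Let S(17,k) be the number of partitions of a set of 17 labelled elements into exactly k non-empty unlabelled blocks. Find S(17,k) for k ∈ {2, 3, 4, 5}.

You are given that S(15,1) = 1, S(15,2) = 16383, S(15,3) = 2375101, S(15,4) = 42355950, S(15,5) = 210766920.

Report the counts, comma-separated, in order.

65535, 21457825, 694337290, 5652751651

@16  (16,1):1·1+0→1, (16,2):16383·2+1→32767, (16,3):2375101·3+16383→7141686, (16,4):42355950·4+2375101→171798901, (16,5):210766920·5+42355950→1096190550
@17  (17,2):32767·2+1→65535, (17,3):7141686·3+32767→21457825, (17,4):171798901·4+7141686→694337290, (17,5):1096190550·5+171798901→5652751651
Read S(17,2) = 65535, S(17,3) = 21457825, S(17,4) = 694337290, S(17,5) = 5652751651.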